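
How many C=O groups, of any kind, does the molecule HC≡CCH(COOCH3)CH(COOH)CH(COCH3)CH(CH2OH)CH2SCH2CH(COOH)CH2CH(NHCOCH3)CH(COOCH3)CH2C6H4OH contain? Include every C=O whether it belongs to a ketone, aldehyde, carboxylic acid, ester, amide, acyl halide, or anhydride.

6

CH(COOCH3): ester, 1 C=O (running total 1).
CH(COOH): carboxylic acid, 1 C=O (running total 2).
CH(COCH3): ketone, 1 C=O (running total 3).
CH(COOH): carboxylic acid, 1 C=O (running total 4).
CH(NHCOCH3): amide, 1 C=O (running total 5).
CH(COOCH3): ester, 1 C=O (running total 6).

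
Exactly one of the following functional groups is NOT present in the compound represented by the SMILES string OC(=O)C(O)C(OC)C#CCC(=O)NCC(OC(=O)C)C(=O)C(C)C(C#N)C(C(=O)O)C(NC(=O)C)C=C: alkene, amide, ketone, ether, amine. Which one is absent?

amine

amide: present (CH2CONHCH2 — –C(=O)–N– linkage → amide (the N is not an amine)).
ether: present (CH(OCH3) — pendant –OCH3: C–O–C with sp³ C, no adjacent C=O → ether).
ketone: present (CO — –C(=O)– with carbon on both sides → ketone).
alkene: present (CH=CH2 — C=C double bond → alkene).
amine: absent. In each of CH2CONHCH2 and CH(NHCOCH3), the nitrogen is bonded directly to a carbonyl carbon, making it part of an amide, not a free amine.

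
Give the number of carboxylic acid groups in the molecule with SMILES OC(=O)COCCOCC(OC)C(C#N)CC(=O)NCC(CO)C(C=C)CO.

1

–COOH: carbonyl C bonded to –OH and C → carboxylic acid (the –OH is not a separate alcohol).
C–O–C with sp³ carbons on both sides and no adjacent C=O → ether.
C–O–C with sp³ carbons on both sides and no adjacent C=O → ether.
pendant –OCH3: C–O–C with sp³ C, no adjacent C=O → ether.
pendant –C≡N: nitrile.
–C(=O)–N– linkage → amide (the N is not an amine).
pendant –CH2OH on an sp³ backbone C → alcohol.
pendant –CH=CH2: C=C double bond → alkene.
–OH on an sp³ carbon → alcohol.
Carboxylic acid appears at: HOOC → 1.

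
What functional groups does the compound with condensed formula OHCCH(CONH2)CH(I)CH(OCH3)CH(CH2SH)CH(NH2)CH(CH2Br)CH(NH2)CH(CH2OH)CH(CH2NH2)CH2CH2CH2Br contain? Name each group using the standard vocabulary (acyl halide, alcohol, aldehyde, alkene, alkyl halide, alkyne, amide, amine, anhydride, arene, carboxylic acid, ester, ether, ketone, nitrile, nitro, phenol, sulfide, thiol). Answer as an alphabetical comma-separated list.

alcohol, aldehyde, alkyl halide, amide, amine, ether, thiol

Working along the chain:
  OHC: terminal –CHO: carbonyl C bonded to H and C → aldehyde.
  CH(CONH2): pendant –CONH2: carbonyl C bonded to C and N → amide.
  CH(I): halogen on an sp³ carbon → alkyl halide.
  CH(OCH3): pendant –OCH3: C–O–C with sp³ C, no adjacent C=O → ether.
  CH(CH2SH): pendant –CH2SH → thiol.
  CH(NH2): –NH2 on an sp³ carbon with no adjacent C=O → amine.
  CH(CH2Br): pendant –CH2X: halogen on sp³ carbon → alkyl halide.
  CH(NH2): –NH2 on an sp³ carbon with no adjacent C=O → amine.
  CH(CH2OH): pendant –CH2OH on an sp³ backbone C → alcohol.
  CH(CH2NH2): pendant –CH2NH2: N on sp³ C, no adjacent C=O → amine.
  CH2Br: halogen on an sp³ carbon → alkyl halide.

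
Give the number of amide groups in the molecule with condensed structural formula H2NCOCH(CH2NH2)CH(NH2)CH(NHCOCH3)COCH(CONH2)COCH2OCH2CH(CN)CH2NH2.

3

–C(=O)NH2: carbonyl C bonded to C and to N → amide (the N is not a separate amine).
pendant –CH2NH2: N on sp³ C, no adjacent C=O → amine.
–NH2 on an sp³ carbon with no adjacent C=O → amine.
pendant –NHC(=O)CH3: N bonded to a carbonyl → amide (not amine).
–C(=O)– with carbon on both sides → ketone.
pendant –CONH2: carbonyl C bonded to C and N → amide.
–C(=O)– with carbon on both sides → ketone.
C–O–C with sp³ carbons on both sides and no adjacent C=O → ether.
pendant –C≡N: nitrile.
–NH2 on an sp³ carbon with no adjacent C=O → amine.
Amide appears at: H2NCO, CH(NHCOCH3), CH(CONH2) → 3.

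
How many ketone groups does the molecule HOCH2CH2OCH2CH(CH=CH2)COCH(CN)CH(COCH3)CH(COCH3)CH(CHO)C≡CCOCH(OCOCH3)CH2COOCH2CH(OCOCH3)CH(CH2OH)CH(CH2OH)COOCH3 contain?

HO– on an sp³ carbon → alcohol.
C–O–C with sp³ carbons on both sides and no adjacent C=O → ether.
pendant –CH=CH2: C=C double bond → alkene.
–C(=O)– with carbon on both sides → ketone.
pendant –C≡N: nitrile.
pendant –COCH3: carbonyl C bonded to two carbons → ketone.
pendant –COCH3: carbonyl C bonded to two carbons → ketone.
pendant –CHO: carbonyl C bonded to C and H → aldehyde.
C≡C triple bond → alkyne.
–C(=O)– with carbon on both sides → ketone.
pendant –OC(=O)CH3: an acyloxy group → ester.
–C(=O)–O–C with C on the carbonyl side → ester.
pendant –OC(=O)CH3: an acyloxy group → ester.
pendant –CH2OH on an sp³ backbone C → alcohol.
pendant –CH2OH on an sp³ backbone C → alcohol.
–C(=O)OCH3: carbonyl C bonded to C and to –OCH3 → ester (not ketone + ether).
Ketone appears at: CO, CH(COCH3), CH(COCH3), CO → 4.

4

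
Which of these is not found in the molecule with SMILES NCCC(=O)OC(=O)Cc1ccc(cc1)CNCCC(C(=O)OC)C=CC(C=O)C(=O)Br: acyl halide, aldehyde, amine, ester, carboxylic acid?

amine: present (H2NCH2 — –NH2 on an sp³ carbon with no adjacent C=O → amine).
aldehyde: present (CH(CHO) — pendant –CHO: carbonyl C bonded to C and H → aldehyde).
acyl halide: present (COBr — –C(=O)Br: carbonyl C bonded to C and to a halogen → acyl halide (not alkyl halide)).
ester: present (CH(COOCH3) — pendant –COOCH3: carbonyl C bonded to C and –OCH3 → ester).
carboxylic acid: absent. In CH(COOCH3), the acyl oxygen is bonded to carbon (–O–C), not to H, so this is an ester.

carboxylic acid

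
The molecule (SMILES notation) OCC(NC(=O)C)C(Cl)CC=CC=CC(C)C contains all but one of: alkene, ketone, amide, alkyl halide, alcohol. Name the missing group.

amide: present (CH(NHCOCH3) — pendant –NHC(=O)CH3: N bonded to a carbonyl → amide (not amine)).
alkyl halide: present (CH(Cl) — halogen on an sp³ carbon → alkyl halide).
alcohol: present (HOCH2 — HO– on an sp³ carbon → alcohol).
alkene: present (CH=CH — C=C double bond → alkene).
ketone: absent. In CH(NHCOCH3), the C=O is bonded to nitrogen, which defines an amide, not a ketone.

ketone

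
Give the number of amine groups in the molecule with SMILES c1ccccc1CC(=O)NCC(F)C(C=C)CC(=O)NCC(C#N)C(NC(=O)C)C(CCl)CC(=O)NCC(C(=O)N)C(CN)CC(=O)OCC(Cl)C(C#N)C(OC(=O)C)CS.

1

C6H5– phenyl ring → arene.
–C(=O)–N– linkage → amide (the N is not an amine).
halogen on an sp³ carbon → alkyl halide.
pendant –CH=CH2: C=C double bond → alkene.
–C(=O)–N– linkage → amide (the N is not an amine).
pendant –C≡N: nitrile.
pendant –NHC(=O)CH3: N bonded to a carbonyl → amide (not amine).
pendant –CH2X: halogen on sp³ carbon → alkyl halide.
–C(=O)–N– linkage → amide (the N is not an amine).
pendant –CONH2: carbonyl C bonded to C and N → amide.
pendant –CH2NH2: N on sp³ C, no adjacent C=O → amine.
–C(=O)–O–C with C on the carbonyl side → ester.
halogen on an sp³ carbon → alkyl halide.
pendant –C≡N: nitrile.
pendant –OC(=O)CH3: an acyloxy group → ester.
–SH on an sp³ carbon → thiol.
Amine appears at: CH(CH2NH2) → 1.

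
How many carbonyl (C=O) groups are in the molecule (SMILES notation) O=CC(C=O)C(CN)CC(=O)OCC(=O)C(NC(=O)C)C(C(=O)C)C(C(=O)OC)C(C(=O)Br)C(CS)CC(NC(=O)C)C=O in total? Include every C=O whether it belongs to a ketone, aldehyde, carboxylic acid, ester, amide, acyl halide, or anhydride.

10

OHC: aldehyde, 1 C=O (running total 1).
CH(CHO): aldehyde, 1 C=O (running total 2).
CH2COOCH2: ester, 1 C=O (running total 3).
CO: ketone, 1 C=O (running total 4).
CH(NHCOCH3): amide, 1 C=O (running total 5).
CH(COCH3): ketone, 1 C=O (running total 6).
CH(COOCH3): ester, 1 C=O (running total 7).
CH(COBr): acyl halide, 1 C=O (running total 8).
CH(NHCOCH3): amide, 1 C=O (running total 9).
CHO: aldehyde, 1 C=O (running total 10).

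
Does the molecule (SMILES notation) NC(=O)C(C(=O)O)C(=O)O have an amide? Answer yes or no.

yes

Reading the structure from left to right:
  H2NCO: –C(=O)NH2: carbonyl C bonded to C and to N → amide (the N is not a separate amine).
  CH(COOH): pendant –COOH: carbonyl C bonded to C and –OH → carboxylic acid.
  COOH: –COOH: carbonyl C bonded to –OH and C → carboxylic acid (the –OH is not a separate alcohol).
The H2NCO segment supplies the amide: –C(=O)NH2: carbonyl C bonded to C and to N → amide (the N is not a separate amine).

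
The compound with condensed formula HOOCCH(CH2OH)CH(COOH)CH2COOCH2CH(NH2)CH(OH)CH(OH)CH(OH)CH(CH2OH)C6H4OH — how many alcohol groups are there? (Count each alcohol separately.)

5

Working along the chain:
  HOOC: –COOH: carbonyl C bonded to –OH and C → carboxylic acid (the –OH is not a separate alcohol).
  CH(CH2OH): pendant –CH2OH on an sp³ backbone C → alcohol.
  CH(COOH): pendant –COOH: carbonyl C bonded to C and –OH → carboxylic acid.
  CH2COOCH2: –C(=O)–O–C with C on the carbonyl side → ester.
  CH(NH2): –NH2 on an sp³ carbon with no adjacent C=O → amine.
  CH(OH): –OH on an sp³ carbon → alcohol (secondary).
  CH(OH): –OH on an sp³ carbon → alcohol (secondary).
  CH(OH): –OH on an sp³ carbon → alcohol (secondary).
  CH(CH2OH): pendant –CH2OH on an sp³ backbone C → alcohol.
  C6H4OH: –OH attached directly to an aromatic ring → phenol (not alcohol); the ring itself is an arene.
Alcohol appears at: CH(CH2OH), CH(OH), CH(OH), CH(OH), CH(CH2OH) → 5.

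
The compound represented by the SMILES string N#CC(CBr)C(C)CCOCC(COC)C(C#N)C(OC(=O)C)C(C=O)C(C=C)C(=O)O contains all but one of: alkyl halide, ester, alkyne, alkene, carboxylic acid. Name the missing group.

alkyl halide: present (CH(CH2Br) — pendant –CH2X: halogen on sp³ carbon → alkyl halide).
alkene: present (CH(CH=CH2) — pendant –CH=CH2: C=C double bond → alkene).
ester: present (CH(OCOCH3) — pendant –OC(=O)CH3: an acyloxy group → ester).
carboxylic acid: present (COOH — –COOH: carbonyl C bonded to –OH and C → carboxylic acid (the –OH is not a separate alcohol)).
alkyne: absent. In each of N≡C and CH(CN), the triple bond is C≡N, not C≡C, so it is a nitrile.

alkyne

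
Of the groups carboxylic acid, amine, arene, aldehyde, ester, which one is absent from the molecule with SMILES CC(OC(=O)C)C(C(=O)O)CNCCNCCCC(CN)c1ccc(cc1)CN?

arene: present (C6H4 — para-disubstituted benzene ring → arene).
carboxylic acid: present (CH(COOH) — pendant –COOH: carbonyl C bonded to C and –OH → carboxylic acid).
amine: present (CH2NHCH2 — C–N–C with sp³ carbons and no adjacent C=O → amine (secondary)).
ester: present (CH(OCOCH3) — pendant –OC(=O)CH3: an acyloxy group → ester).
aldehyde: absent. In CH(COOH), the carbonyl carbon bears –OH, not –H, so it is a carboxylic acid.

aldehyde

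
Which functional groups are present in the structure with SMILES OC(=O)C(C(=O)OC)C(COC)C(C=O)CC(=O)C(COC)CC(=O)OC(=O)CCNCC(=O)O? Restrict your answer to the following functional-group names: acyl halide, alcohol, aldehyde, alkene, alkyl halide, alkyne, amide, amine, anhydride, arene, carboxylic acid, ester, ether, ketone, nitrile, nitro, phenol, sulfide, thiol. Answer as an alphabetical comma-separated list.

aldehyde, amine, anhydride, carboxylic acid, ester, ether, ketone

–COOH: carbonyl C bonded to –OH and C → carboxylic acid (the –OH is not a separate alcohol).
pendant –COOCH3: carbonyl C bonded to C and –OCH3 → ester.
pendant –CH2OCH3: C–O–C linkage → ether.
pendant –CHO: carbonyl C bonded to C and H → aldehyde.
–C(=O)– with carbon on both sides → ketone.
pendant –CH2OCH3: C–O–C linkage → ether.
two acyl groups sharing one oxygen, –C(=O)–O–C(=O)– → anhydride.
C–N–C with sp³ carbons and no adjacent C=O → amine (secondary).
–COOH: carbonyl C bonded to –OH and C → carboxylic acid (the –OH is not a separate alcohol).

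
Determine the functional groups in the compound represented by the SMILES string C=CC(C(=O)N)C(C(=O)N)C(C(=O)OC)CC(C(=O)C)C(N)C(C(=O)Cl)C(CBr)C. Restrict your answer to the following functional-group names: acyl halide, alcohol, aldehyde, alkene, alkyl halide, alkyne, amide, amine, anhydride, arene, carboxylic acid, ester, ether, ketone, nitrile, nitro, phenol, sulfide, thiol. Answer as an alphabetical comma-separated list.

acyl halide, alkene, alkyl halide, amide, amine, ester, ketone

Taking each segment in turn:
  CH2=CH: C=C double bond → alkene.
  CH(CONH2): pendant –CONH2: carbonyl C bonded to C and N → amide.
  CH(CONH2): pendant –CONH2: carbonyl C bonded to C and N → amide.
  CH(COOCH3): pendant –COOCH3: carbonyl C bonded to C and –OCH3 → ester.
  CH(COCH3): pendant –COCH3: carbonyl C bonded to two carbons → ketone.
  CH(NH2): –NH2 on an sp³ carbon with no adjacent C=O → amine.
  CH(COCl): pendant –C(=O)X: carbonyl C bonded to C and halogen → acyl halide.
  CH(CH2Br): pendant –CH2X: halogen on sp³ carbon → alkyl halide.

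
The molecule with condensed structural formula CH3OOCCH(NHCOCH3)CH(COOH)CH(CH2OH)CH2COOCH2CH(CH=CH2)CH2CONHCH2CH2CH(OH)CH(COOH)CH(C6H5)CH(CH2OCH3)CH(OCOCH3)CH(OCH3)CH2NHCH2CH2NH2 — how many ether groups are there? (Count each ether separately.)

2

Taking each segment in turn:
  CH3OOC: CH3O–C(=O)–: carbonyl C bonded to C and to –OCH3 → ester (not ketone + ether).
  CH(NHCOCH3): pendant –NHC(=O)CH3: N bonded to a carbonyl → amide (not amine).
  CH(COOH): pendant –COOH: carbonyl C bonded to C and –OH → carboxylic acid.
  CH(CH2OH): pendant –CH2OH on an sp³ backbone C → alcohol.
  CH2COOCH2: –C(=O)–O–C with C on the carbonyl side → ester.
  CH(CH=CH2): pendant –CH=CH2: C=C double bond → alkene.
  CH2CONHCH2: –C(=O)–N– linkage → amide (the N is not an amine).
  CH(OH): –OH on an sp³ carbon → alcohol (secondary).
  CH(COOH): pendant –COOH: carbonyl C bonded to C and –OH → carboxylic acid.
  CH(C6H5): pendant –C6H5: benzene ring → arene.
  CH(CH2OCH3): pendant –CH2OCH3: C–O–C linkage → ether.
  CH(OCOCH3): pendant –OC(=O)CH3: an acyloxy group → ester.
  CH(OCH3): pendant –OCH3: C–O–C with sp³ C, no adjacent C=O → ether.
  CH2NHCH2: C–N–C with sp³ carbons and no adjacent C=O → amine (secondary).
  CH2NH2: –NH2 on an sp³ carbon with no adjacent C=O → amine.
Ether appears at: CH(CH2OCH3), CH(OCH3) → 2.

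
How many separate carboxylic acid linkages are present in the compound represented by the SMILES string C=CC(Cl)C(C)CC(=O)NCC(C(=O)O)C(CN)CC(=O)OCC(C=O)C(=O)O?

C=C double bond → alkene.
halogen on an sp³ carbon → alkyl halide.
–C(=O)–N– linkage → amide (the N is not an amine).
pendant –COOH: carbonyl C bonded to C and –OH → carboxylic acid.
pendant –CH2NH2: N on sp³ C, no adjacent C=O → amine.
–C(=O)–O–C with C on the carbonyl side → ester.
pendant –CHO: carbonyl C bonded to C and H → aldehyde.
–COOH: carbonyl C bonded to –OH and C → carboxylic acid (the –OH is not a separate alcohol).
Carboxylic acid appears at: CH(COOH), COOH → 2.

2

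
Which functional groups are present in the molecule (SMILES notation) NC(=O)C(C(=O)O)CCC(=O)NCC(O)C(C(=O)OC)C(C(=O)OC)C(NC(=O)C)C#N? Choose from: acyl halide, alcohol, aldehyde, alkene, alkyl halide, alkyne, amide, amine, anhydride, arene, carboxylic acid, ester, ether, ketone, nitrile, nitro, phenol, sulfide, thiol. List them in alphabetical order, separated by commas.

alcohol, amide, carboxylic acid, ester, nitrile

–C(=O)NH2: carbonyl C bonded to C and to N → amide (the N is not a separate amine).
pendant –COOH: carbonyl C bonded to C and –OH → carboxylic acid.
–C(=O)–N– linkage → amide (the N is not an amine).
–OH on an sp³ carbon → alcohol (secondary).
pendant –COOCH3: carbonyl C bonded to C and –OCH3 → ester.
pendant –COOCH3: carbonyl C bonded to C and –OCH3 → ester.
pendant –NHC(=O)CH3: N bonded to a carbonyl → amide (not amine).
–C≡N: carbon triple-bonded to nitrogen → nitrile.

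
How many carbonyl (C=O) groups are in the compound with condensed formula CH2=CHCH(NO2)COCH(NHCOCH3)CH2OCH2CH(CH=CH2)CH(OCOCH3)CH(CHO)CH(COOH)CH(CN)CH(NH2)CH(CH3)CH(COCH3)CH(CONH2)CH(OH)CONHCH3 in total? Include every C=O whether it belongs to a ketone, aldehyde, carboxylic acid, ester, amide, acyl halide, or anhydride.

CO: ketone, 1 C=O (running total 1).
CH(NHCOCH3): amide, 1 C=O (running total 2).
CH(OCOCH3): ester, 1 C=O (running total 3).
CH(CHO): aldehyde, 1 C=O (running total 4).
CH(COOH): carboxylic acid, 1 C=O (running total 5).
CH(COCH3): ketone, 1 C=O (running total 6).
CH(CONH2): amide, 1 C=O (running total 7).
CONHCH3: amide, 1 C=O (running total 8).

8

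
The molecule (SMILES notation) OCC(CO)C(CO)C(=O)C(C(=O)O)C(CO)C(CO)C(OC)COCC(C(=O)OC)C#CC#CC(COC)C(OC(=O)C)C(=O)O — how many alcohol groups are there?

HO– on an sp³ carbon → alcohol.
pendant –CH2OH on an sp³ backbone C → alcohol.
pendant –CH2OH on an sp³ backbone C → alcohol.
–C(=O)– with carbon on both sides → ketone.
pendant –COOH: carbonyl C bonded to C and –OH → carboxylic acid.
pendant –CH2OH on an sp³ backbone C → alcohol.
pendant –CH2OH on an sp³ backbone C → alcohol.
pendant –OCH3: C–O–C with sp³ C, no adjacent C=O → ether.
C–O–C with sp³ carbons on both sides and no adjacent C=O → ether.
pendant –COOCH3: carbonyl C bonded to C and –OCH3 → ester.
C≡C triple bond → alkyne.
C≡C triple bond → alkyne.
pendant –CH2OCH3: C–O–C linkage → ether.
pendant –OC(=O)CH3: an acyloxy group → ester.
–COOH: carbonyl C bonded to –OH and C → carboxylic acid (the –OH is not a separate alcohol).
Alcohol appears at: HOCH2, CH(CH2OH), CH(CH2OH), CH(CH2OH), CH(CH2OH) → 5.

5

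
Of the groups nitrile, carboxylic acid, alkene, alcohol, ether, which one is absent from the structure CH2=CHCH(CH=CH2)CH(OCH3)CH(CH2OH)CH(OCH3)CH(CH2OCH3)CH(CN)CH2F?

nitrile: present (CH(CN) — pendant –C≡N: nitrile).
alcohol: present (CH(CH2OH) — pendant –CH2OH on an sp³ backbone C → alcohol).
alkene: present (CH2=CH — C=C double bond → alkene).
ether: present (CH(OCH3) — pendant –OCH3: C–O–C with sp³ C, no adjacent C=O → ether).
carboxylic acid: no segment matches this pattern.

carboxylic acid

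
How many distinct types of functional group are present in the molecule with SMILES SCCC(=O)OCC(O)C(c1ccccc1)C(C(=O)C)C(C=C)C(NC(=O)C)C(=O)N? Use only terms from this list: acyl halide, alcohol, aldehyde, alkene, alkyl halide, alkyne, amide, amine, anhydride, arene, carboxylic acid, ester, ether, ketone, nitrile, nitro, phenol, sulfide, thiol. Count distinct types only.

Taking each segment in turn:
  HSCH2: –SH on an sp³ carbon → thiol.
  CH2COOCH2: –C(=O)–O–C with C on the carbonyl side → ester.
  CH(OH): –OH on an sp³ carbon → alcohol (secondary).
  CH(C6H5): pendant –C6H5: benzene ring → arene.
  CH(COCH3): pendant –COCH3: carbonyl C bonded to two carbons → ketone.
  CH(CH=CH2): pendant –CH=CH2: C=C double bond → alkene.
  CH(NHCOCH3): pendant –NHC(=O)CH3: N bonded to a carbonyl → amide (not amine).
  CONH2: –C(=O)NH2: carbonyl C bonded to C and to N → amide (the N is not a separate amine).
Distinct types present: alcohol, alkene, amide, arene, ester, ketone, thiol.

7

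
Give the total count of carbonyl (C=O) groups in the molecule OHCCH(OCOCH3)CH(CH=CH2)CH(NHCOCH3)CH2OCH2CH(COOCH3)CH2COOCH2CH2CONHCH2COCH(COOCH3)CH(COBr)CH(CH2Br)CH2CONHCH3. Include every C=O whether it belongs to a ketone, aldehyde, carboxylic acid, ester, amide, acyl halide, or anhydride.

10

OHC: aldehyde, 1 C=O (running total 1).
CH(OCOCH3): ester, 1 C=O (running total 2).
CH(NHCOCH3): amide, 1 C=O (running total 3).
CH(COOCH3): ester, 1 C=O (running total 4).
CH2COOCH2: ester, 1 C=O (running total 5).
CH2CONHCH2: amide, 1 C=O (running total 6).
CO: ketone, 1 C=O (running total 7).
CH(COOCH3): ester, 1 C=O (running total 8).
CH(COBr): acyl halide, 1 C=O (running total 9).
CONHCH3: amide, 1 C=O (running total 10).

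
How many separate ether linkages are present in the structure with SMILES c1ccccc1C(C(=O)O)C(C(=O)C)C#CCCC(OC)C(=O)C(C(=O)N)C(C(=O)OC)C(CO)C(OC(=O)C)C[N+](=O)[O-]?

1

C6H5– phenyl ring → arene.
pendant –COOH: carbonyl C bonded to C and –OH → carboxylic acid.
pendant –COCH3: carbonyl C bonded to two carbons → ketone.
C≡C triple bond → alkyne.
pendant –OCH3: C–O–C with sp³ C, no adjacent C=O → ether.
–C(=O)– with carbon on both sides → ketone.
pendant –CONH2: carbonyl C bonded to C and N → amide.
pendant –COOCH3: carbonyl C bonded to C and –OCH3 → ester.
pendant –CH2OH on an sp³ backbone C → alcohol.
pendant –OC(=O)CH3: an acyloxy group → ester.
–NO2 on carbon → nitro group.
Ether appears at: CH(OCH3) → 1.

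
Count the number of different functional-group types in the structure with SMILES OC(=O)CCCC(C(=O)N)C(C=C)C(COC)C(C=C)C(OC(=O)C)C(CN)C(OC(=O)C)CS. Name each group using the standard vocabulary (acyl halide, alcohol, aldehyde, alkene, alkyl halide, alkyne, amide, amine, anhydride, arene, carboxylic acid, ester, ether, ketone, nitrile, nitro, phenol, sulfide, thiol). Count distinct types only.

–COOH: carbonyl C bonded to –OH and C → carboxylic acid (the –OH is not a separate alcohol).
pendant –CONH2: carbonyl C bonded to C and N → amide.
pendant –CH=CH2: C=C double bond → alkene.
pendant –CH2OCH3: C–O–C linkage → ether.
pendant –CH=CH2: C=C double bond → alkene.
pendant –OC(=O)CH3: an acyloxy group → ester.
pendant –CH2NH2: N on sp³ C, no adjacent C=O → amine.
pendant –OC(=O)CH3: an acyloxy group → ester.
–SH on an sp³ carbon → thiol.
Distinct types present: alkene, amide, amine, carboxylic acid, ester, ether, thiol.

7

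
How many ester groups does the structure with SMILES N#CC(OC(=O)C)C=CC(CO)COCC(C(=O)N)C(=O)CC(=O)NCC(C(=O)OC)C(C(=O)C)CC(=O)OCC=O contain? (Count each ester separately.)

3

Reading the structure from left to right:
  N≡C: N≡C–: carbon triple-bonded to nitrogen → nitrile.
  CH(OCOCH3): pendant –OC(=O)CH3: an acyloxy group → ester.
  CH=CH: C=C double bond → alkene.
  CH(CH2OH): pendant –CH2OH on an sp³ backbone C → alcohol.
  CH2OCH2: C–O–C with sp³ carbons on both sides and no adjacent C=O → ether.
  CH(CONH2): pendant –CONH2: carbonyl C bonded to C and N → amide.
  CO: –C(=O)– with carbon on both sides → ketone.
  CH2CONHCH2: –C(=O)–N– linkage → amide (the N is not an amine).
  CH(COOCH3): pendant –COOCH3: carbonyl C bonded to C and –OCH3 → ester.
  CH(COCH3): pendant –COCH3: carbonyl C bonded to two carbons → ketone.
  CH2COOCH2: –C(=O)–O–C with C on the carbonyl side → ester.
  CHO: terminal –CHO: carbonyl C bonded to H and C → aldehyde.
Ester appears at: CH(OCOCH3), CH(COOCH3), CH2COOCH2 → 3.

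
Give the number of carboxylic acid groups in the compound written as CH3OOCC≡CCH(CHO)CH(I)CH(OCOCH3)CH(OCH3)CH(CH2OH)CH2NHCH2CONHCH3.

0

Reading the structure from left to right:
  CH3OOC: CH3O–C(=O)–: carbonyl C bonded to C and to –OCH3 → ester (not ketone + ether).
  C≡C: C≡C triple bond → alkyne.
  CH(CHO): pendant –CHO: carbonyl C bonded to C and H → aldehyde.
  CH(I): halogen on an sp³ carbon → alkyl halide.
  CH(OCOCH3): pendant –OC(=O)CH3: an acyloxy group → ester.
  CH(OCH3): pendant –OCH3: C–O–C with sp³ C, no adjacent C=O → ether.
  CH(CH2OH): pendant –CH2OH on an sp³ backbone C → alcohol.
  CH2NHCH2: C–N–C with sp³ carbons and no adjacent C=O → amine (secondary).
  CONHCH3: –C(=O)NHCH3: carbonyl C bonded to C and to N → amide (the N is not an amine).
No segment is a carboxylic acid: CH3OOC is ester, not carboxylic acid; CH(CHO) is aldehyde, not carboxylic acid; CH(OCOCH3) is ester, not carboxylic acid. → 0.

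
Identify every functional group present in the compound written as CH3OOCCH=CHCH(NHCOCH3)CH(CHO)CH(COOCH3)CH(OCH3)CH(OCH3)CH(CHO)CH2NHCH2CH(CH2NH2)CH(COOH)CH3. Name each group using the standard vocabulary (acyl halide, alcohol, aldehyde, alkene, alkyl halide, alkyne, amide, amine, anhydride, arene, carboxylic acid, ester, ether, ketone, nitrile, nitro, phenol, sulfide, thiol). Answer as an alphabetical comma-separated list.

Taking each segment in turn:
  CH3OOC: CH3O–C(=O)–: carbonyl C bonded to C and to –OCH3 → ester (not ketone + ether).
  CH=CH: C=C double bond → alkene.
  CH(NHCOCH3): pendant –NHC(=O)CH3: N bonded to a carbonyl → amide (not amine).
  CH(CHO): pendant –CHO: carbonyl C bonded to C and H → aldehyde.
  CH(COOCH3): pendant –COOCH3: carbonyl C bonded to C and –OCH3 → ester.
  CH(OCH3): pendant –OCH3: C–O–C with sp³ C, no adjacent C=O → ether.
  CH(OCH3): pendant –OCH3: C–O–C with sp³ C, no adjacent C=O → ether.
  CH(CHO): pendant –CHO: carbonyl C bonded to C and H → aldehyde.
  CH2NHCH2: C–N–C with sp³ carbons and no adjacent C=O → amine (secondary).
  CH(CH2NH2): pendant –CH2NH2: N on sp³ C, no adjacent C=O → amine.
  CH(COOH): pendant –COOH: carbonyl C bonded to C and –OH → carboxylic acid.

aldehyde, alkene, amide, amine, carboxylic acid, ester, ether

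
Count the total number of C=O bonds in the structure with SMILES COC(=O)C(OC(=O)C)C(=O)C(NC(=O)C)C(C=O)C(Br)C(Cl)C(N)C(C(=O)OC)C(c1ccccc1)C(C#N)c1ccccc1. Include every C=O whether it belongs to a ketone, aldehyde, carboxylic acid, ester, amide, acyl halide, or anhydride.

CH3OOC: ester, 1 C=O (running total 1).
CH(OCOCH3): ester, 1 C=O (running total 2).
CO: ketone, 1 C=O (running total 3).
CH(NHCOCH3): amide, 1 C=O (running total 4).
CH(CHO): aldehyde, 1 C=O (running total 5).
CH(COOCH3): ester, 1 C=O (running total 6).

6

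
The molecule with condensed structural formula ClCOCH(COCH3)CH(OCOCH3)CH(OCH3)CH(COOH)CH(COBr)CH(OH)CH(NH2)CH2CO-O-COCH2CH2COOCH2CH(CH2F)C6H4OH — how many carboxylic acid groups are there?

1

–C(=O)Cl: carbonyl C bonded to C and to a halogen → acyl halide (not alkyl halide).
pendant –COCH3: carbonyl C bonded to two carbons → ketone.
pendant –OC(=O)CH3: an acyloxy group → ester.
pendant –OCH3: C–O–C with sp³ C, no adjacent C=O → ether.
pendant –COOH: carbonyl C bonded to C and –OH → carboxylic acid.
pendant –C(=O)X: carbonyl C bonded to C and halogen → acyl halide.
–OH on an sp³ carbon → alcohol (secondary).
–NH2 on an sp³ carbon with no adjacent C=O → amine.
two acyl groups sharing one oxygen, –C(=O)–O–C(=O)– → anhydride.
–C(=O)–O–C with C on the carbonyl side → ester.
pendant –CH2X: halogen on sp³ carbon → alkyl halide.
–OH attached directly to an aromatic ring → phenol (not alcohol); the ring itself is an arene.
Carboxylic acid appears at: CH(COOH) → 1.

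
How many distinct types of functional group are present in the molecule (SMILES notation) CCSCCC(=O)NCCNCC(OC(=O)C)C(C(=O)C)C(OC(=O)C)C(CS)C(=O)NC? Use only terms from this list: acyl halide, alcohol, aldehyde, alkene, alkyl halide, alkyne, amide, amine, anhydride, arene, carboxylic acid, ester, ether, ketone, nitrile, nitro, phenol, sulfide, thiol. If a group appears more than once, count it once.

Working along the chain:
  CH2SCH2: C–S–C linkage → sulfide (thioether).
  CH2CONHCH2: –C(=O)–N– linkage → amide (the N is not an amine).
  CH2NHCH2: C–N–C with sp³ carbons and no adjacent C=O → amine (secondary).
  CH(OCOCH3): pendant –OC(=O)CH3: an acyloxy group → ester.
  CH(COCH3): pendant –COCH3: carbonyl C bonded to two carbons → ketone.
  CH(OCOCH3): pendant –OC(=O)CH3: an acyloxy group → ester.
  CH(CH2SH): pendant –CH2SH → thiol.
  CONHCH3: –C(=O)NHCH3: carbonyl C bonded to C and to N → amide (the N is not an amine).
Distinct types present: amide, amine, ester, ketone, sulfide, thiol.

6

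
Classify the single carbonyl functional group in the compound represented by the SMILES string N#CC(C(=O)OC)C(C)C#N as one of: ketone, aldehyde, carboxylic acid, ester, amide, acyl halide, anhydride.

The carbonyl is in the CH(COOCH3) segment: pendant –COOCH3: carbonyl C bonded to C and –OCH3 → ester.

ester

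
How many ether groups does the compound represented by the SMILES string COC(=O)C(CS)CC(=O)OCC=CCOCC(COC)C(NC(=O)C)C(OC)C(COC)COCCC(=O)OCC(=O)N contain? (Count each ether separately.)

5

CH3O–C(=O)–: carbonyl C bonded to C and to –OCH3 → ester (not ketone + ether).
pendant –CH2SH → thiol.
–C(=O)–O–C with C on the carbonyl side → ester.
C=C double bond → alkene.
C–O–C with sp³ carbons on both sides and no adjacent C=O → ether.
pendant –CH2OCH3: C–O–C linkage → ether.
pendant –NHC(=O)CH3: N bonded to a carbonyl → amide (not amine).
pendant –OCH3: C–O–C with sp³ C, no adjacent C=O → ether.
pendant –CH2OCH3: C–O–C linkage → ether.
C–O–C with sp³ carbons on both sides and no adjacent C=O → ether.
–C(=O)–O–C with C on the carbonyl side → ester.
–C(=O)NH2: carbonyl C bonded to C and to N → amide (the N is not a separate amine).
Ether appears at: CH2OCH2, CH(CH2OCH3), CH(OCH3), CH(CH2OCH3), CH2OCH2 → 5.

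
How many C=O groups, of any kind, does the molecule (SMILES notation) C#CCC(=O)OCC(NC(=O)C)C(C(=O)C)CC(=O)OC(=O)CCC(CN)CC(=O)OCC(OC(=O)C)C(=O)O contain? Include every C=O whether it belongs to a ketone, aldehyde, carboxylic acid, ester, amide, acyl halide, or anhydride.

8

CH2COOCH2: ester, 1 C=O (running total 1).
CH(NHCOCH3): amide, 1 C=O (running total 2).
CH(COCH3): ketone, 1 C=O (running total 3).
CH2CO-O-COCH2: anhydride, 2 C=O (running total 5).
CH2COOCH2: ester, 1 C=O (running total 6).
CH(OCOCH3): ester, 1 C=O (running total 7).
COOH: carboxylic acid, 1 C=O (running total 8).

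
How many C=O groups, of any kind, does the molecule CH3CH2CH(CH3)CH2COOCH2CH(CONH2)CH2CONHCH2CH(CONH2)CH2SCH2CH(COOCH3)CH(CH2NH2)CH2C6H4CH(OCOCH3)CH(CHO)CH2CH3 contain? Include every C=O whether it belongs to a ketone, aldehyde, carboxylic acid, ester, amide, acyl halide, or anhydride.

7

CH2COOCH2: ester, 1 C=O (running total 1).
CH(CONH2): amide, 1 C=O (running total 2).
CH2CONHCH2: amide, 1 C=O (running total 3).
CH(CONH2): amide, 1 C=O (running total 4).
CH(COOCH3): ester, 1 C=O (running total 5).
CH(OCOCH3): ester, 1 C=O (running total 6).
CH(CHO): aldehyde, 1 C=O (running total 7).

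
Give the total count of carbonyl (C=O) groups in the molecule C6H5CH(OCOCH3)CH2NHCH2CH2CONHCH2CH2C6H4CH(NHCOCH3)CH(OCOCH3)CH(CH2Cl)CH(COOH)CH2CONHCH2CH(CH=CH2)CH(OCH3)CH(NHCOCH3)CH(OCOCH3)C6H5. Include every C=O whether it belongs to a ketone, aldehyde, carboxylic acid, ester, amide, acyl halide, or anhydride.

CH(OCOCH3): ester, 1 C=O (running total 1).
CH2CONHCH2: amide, 1 C=O (running total 2).
CH(NHCOCH3): amide, 1 C=O (running total 3).
CH(OCOCH3): ester, 1 C=O (running total 4).
CH(COOH): carboxylic acid, 1 C=O (running total 5).
CH2CONHCH2: amide, 1 C=O (running total 6).
CH(NHCOCH3): amide, 1 C=O (running total 7).
CH(OCOCH3): ester, 1 C=O (running total 8).

8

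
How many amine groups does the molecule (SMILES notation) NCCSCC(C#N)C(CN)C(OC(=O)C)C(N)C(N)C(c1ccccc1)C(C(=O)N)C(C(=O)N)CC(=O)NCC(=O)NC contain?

4

–NH2 on an sp³ carbon with no adjacent C=O → amine.
C–S–C linkage → sulfide (thioether).
pendant –C≡N: nitrile.
pendant –CH2NH2: N on sp³ C, no adjacent C=O → amine.
pendant –OC(=O)CH3: an acyloxy group → ester.
–NH2 on an sp³ carbon with no adjacent C=O → amine.
–NH2 on an sp³ carbon with no adjacent C=O → amine.
pendant –C6H5: benzene ring → arene.
pendant –CONH2: carbonyl C bonded to C and N → amide.
pendant –CONH2: carbonyl C bonded to C and N → amide.
–C(=O)–N– linkage → amide (the N is not an amine).
–C(=O)NHCH3: carbonyl C bonded to C and to N → amide (the N is not an amine).
Amine appears at: H2NCH2, CH(CH2NH2), CH(NH2), CH(NH2) → 4.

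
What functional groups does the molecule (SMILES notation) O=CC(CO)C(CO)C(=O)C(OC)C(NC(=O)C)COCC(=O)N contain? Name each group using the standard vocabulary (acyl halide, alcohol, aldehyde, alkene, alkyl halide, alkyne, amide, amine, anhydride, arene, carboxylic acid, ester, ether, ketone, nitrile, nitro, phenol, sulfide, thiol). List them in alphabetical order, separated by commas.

terminal –CHO: carbonyl C bonded to H and C → aldehyde.
pendant –CH2OH on an sp³ backbone C → alcohol.
pendant –CH2OH on an sp³ backbone C → alcohol.
–C(=O)– with carbon on both sides → ketone.
pendant –OCH3: C–O–C with sp³ C, no adjacent C=O → ether.
pendant –NHC(=O)CH3: N bonded to a carbonyl → amide (not amine).
C–O–C with sp³ carbons on both sides and no adjacent C=O → ether.
–C(=O)NH2: carbonyl C bonded to C and to N → amide (the N is not a separate amine).

alcohol, aldehyde, amide, ether, ketone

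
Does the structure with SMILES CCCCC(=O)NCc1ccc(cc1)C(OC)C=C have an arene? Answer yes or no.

yes

Taking each segment in turn:
  CH2CONHCH2: –C(=O)–N– linkage → amide (the N is not an amine).
  C6H4: para-disubstituted benzene ring → arene.
  CH(OCH3): pendant –OCH3: C–O–C with sp³ C, no adjacent C=O → ether.
  CH=CH2: C=C double bond → alkene.
The C6H4 segment supplies the arene: para-disubstituted benzene ring → arene.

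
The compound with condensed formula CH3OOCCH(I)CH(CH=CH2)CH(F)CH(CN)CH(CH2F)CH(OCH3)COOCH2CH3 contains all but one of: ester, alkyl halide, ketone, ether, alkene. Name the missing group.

alkene: present (CH(CH=CH2) — pendant –CH=CH2: C=C double bond → alkene).
ether: present (CH(OCH3) — pendant –OCH3: C–O–C with sp³ C, no adjacent C=O → ether).
alkyl halide: present (CH(I) — halogen on an sp³ carbon → alkyl halide).
ester: present (CH3OOC — CH3O–C(=O)–: carbonyl C bonded to C and to –OCH3 → ester (not ketone + ether)).
ketone: absent. In each of CH3OOC and COOCH2CH3, the C=O is bonded to an –O–C group, which defines an ester, not a ketone.

ketone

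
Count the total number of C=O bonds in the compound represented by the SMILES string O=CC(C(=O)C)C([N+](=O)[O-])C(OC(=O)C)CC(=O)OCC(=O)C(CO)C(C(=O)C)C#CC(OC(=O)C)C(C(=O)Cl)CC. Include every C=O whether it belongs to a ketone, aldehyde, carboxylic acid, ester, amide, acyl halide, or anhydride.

8

OHC: aldehyde, 1 C=O (running total 1).
CH(COCH3): ketone, 1 C=O (running total 2).
CH(OCOCH3): ester, 1 C=O (running total 3).
CH2COOCH2: ester, 1 C=O (running total 4).
CO: ketone, 1 C=O (running total 5).
CH(COCH3): ketone, 1 C=O (running total 6).
CH(OCOCH3): ester, 1 C=O (running total 7).
CH(COCl): acyl halide, 1 C=O (running total 8).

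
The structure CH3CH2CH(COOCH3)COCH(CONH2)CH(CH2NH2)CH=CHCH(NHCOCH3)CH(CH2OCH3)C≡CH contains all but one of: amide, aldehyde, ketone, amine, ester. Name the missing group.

amide: present (CH(CONH2) — pendant –CONH2: carbonyl C bonded to C and N → amide).
ketone: present (CO — –C(=O)– with carbon on both sides → ketone).
amine: present (CH(CH2NH2) — pendant –CH2NH2: N on sp³ C, no adjacent C=O → amine).
ester: present (CH(COOCH3) — pendant –COOCH3: carbonyl C bonded to C and –OCH3 → ester).
aldehyde: absent. In CO, the carbonyl carbon is bonded to two carbons, so it is a ketone, not an aldehyde.

aldehyde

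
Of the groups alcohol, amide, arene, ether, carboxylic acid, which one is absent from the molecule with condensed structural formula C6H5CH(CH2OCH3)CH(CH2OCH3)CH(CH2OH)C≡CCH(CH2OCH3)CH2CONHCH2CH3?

carboxylic acid

amide: present (CH2CONHCH2 — –C(=O)–N– linkage → amide (the N is not an amine)).
ether: present (CH(CH2OCH3) — pendant –CH2OCH3: C–O–C linkage → ether).
alcohol: present (CH(CH2OH) — pendant –CH2OH on an sp³ backbone C → alcohol).
arene: present (C6H5 — C6H5– phenyl ring → arene).
carboxylic acid: absent. In CH2CONHCH2, the carbonyl is bonded to nitrogen, not to –OH; that is an amide.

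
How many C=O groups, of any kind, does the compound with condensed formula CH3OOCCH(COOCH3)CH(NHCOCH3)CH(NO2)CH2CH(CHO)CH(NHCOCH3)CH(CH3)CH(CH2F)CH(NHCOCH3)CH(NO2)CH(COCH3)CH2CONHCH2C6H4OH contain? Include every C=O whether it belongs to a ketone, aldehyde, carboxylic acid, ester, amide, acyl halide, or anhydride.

8

CH3OOC: ester, 1 C=O (running total 1).
CH(COOCH3): ester, 1 C=O (running total 2).
CH(NHCOCH3): amide, 1 C=O (running total 3).
CH(CHO): aldehyde, 1 C=O (running total 4).
CH(NHCOCH3): amide, 1 C=O (running total 5).
CH(NHCOCH3): amide, 1 C=O (running total 6).
CH(COCH3): ketone, 1 C=O (running total 7).
CH2CONHCH2: amide, 1 C=O (running total 8).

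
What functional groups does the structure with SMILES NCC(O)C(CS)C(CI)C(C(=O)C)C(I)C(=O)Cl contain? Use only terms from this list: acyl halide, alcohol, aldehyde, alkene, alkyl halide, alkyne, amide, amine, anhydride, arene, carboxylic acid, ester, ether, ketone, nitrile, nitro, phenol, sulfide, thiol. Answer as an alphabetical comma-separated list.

acyl halide, alcohol, alkyl halide, amine, ketone, thiol

Reading the structure from left to right:
  H2NCH2: –NH2 on an sp³ carbon with no adjacent C=O → amine.
  CH(OH): –OH on an sp³ carbon → alcohol (secondary).
  CH(CH2SH): pendant –CH2SH → thiol.
  CH(CH2I): pendant –CH2X: halogen on sp³ carbon → alkyl halide.
  CH(COCH3): pendant –COCH3: carbonyl C bonded to two carbons → ketone.
  CH(I): halogen on an sp³ carbon → alkyl halide.
  COCl: –C(=O)Cl: carbonyl C bonded to C and to a halogen → acyl halide (not alkyl halide).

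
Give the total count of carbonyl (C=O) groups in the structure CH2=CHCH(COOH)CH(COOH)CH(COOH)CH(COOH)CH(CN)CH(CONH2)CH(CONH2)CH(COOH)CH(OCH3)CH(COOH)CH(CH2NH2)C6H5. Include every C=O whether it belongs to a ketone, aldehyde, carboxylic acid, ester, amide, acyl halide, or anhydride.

8

CH(COOH): carboxylic acid, 1 C=O (running total 1).
CH(COOH): carboxylic acid, 1 C=O (running total 2).
CH(COOH): carboxylic acid, 1 C=O (running total 3).
CH(COOH): carboxylic acid, 1 C=O (running total 4).
CH(CONH2): amide, 1 C=O (running total 5).
CH(CONH2): amide, 1 C=O (running total 6).
CH(COOH): carboxylic acid, 1 C=O (running total 7).
CH(COOH): carboxylic acid, 1 C=O (running total 8).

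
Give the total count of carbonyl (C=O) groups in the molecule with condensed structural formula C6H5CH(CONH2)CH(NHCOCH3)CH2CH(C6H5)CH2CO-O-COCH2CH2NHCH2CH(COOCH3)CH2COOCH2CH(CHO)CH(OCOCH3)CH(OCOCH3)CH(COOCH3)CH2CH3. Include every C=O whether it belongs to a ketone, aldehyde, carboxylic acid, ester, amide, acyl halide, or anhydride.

10

CH(CONH2): amide, 1 C=O (running total 1).
CH(NHCOCH3): amide, 1 C=O (running total 2).
CH2CO-O-COCH2: anhydride, 2 C=O (running total 4).
CH(COOCH3): ester, 1 C=O (running total 5).
CH2COOCH2: ester, 1 C=O (running total 6).
CH(CHO): aldehyde, 1 C=O (running total 7).
CH(OCOCH3): ester, 1 C=O (running total 8).
CH(OCOCH3): ester, 1 C=O (running total 9).
CH(COOCH3): ester, 1 C=O (running total 10).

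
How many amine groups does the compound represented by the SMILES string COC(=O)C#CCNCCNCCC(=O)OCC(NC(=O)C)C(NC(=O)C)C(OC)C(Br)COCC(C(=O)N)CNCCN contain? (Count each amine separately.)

4

CH3O–C(=O)–: carbonyl C bonded to C and to –OCH3 → ester (not ketone + ether).
C≡C triple bond → alkyne.
C–N–C with sp³ carbons and no adjacent C=O → amine (secondary).
C–N–C with sp³ carbons and no adjacent C=O → amine (secondary).
–C(=O)–O–C with C on the carbonyl side → ester.
pendant –NHC(=O)CH3: N bonded to a carbonyl → amide (not amine).
pendant –NHC(=O)CH3: N bonded to a carbonyl → amide (not amine).
pendant –OCH3: C–O–C with sp³ C, no adjacent C=O → ether.
halogen on an sp³ carbon → alkyl halide.
C–O–C with sp³ carbons on both sides and no adjacent C=O → ether.
pendant –CONH2: carbonyl C bonded to C and N → amide.
C–N–C with sp³ carbons and no adjacent C=O → amine (secondary).
–NH2 on an sp³ carbon with no adjacent C=O → amine.
Amine appears at: CH2NHCH2, CH2NHCH2, CH2NHCH2, CH2NH2 → 4.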